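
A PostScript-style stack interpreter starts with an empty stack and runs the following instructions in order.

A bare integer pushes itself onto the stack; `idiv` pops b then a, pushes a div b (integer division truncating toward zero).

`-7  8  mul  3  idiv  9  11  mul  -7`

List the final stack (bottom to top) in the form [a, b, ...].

[-18, 99, -7]

-7   -> -7
8    -> -7 8
mul  -> -56
3    -> -56 3
idiv -> -18
9    -> -18 9
11   -> -18 9 11
mul  -> -18 99
-7   -> -18 99 -7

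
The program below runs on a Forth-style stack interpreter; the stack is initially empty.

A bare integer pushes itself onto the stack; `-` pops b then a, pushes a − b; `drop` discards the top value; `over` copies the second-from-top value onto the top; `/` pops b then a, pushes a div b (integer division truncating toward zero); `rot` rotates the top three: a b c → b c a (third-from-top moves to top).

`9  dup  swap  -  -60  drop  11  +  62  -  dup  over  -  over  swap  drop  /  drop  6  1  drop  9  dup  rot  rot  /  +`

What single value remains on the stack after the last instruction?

9     9
dup   9 9
swap  9 9
-     0
-60   0 -60
drop  0
11    0 11
+     11
62    11 62
-     -51
dup   -51 -51
over  -51 -51 -51
-     -51 0
over  -51 0 -51
swap  -51 -51 0
drop  -51 -51
/     1
drop  (empty)
6     6
1     6 1
drop  6
9     6 9
dup   6 9 9
rot   9 9 6
rot   9 6 9
/     9 0
+     9

9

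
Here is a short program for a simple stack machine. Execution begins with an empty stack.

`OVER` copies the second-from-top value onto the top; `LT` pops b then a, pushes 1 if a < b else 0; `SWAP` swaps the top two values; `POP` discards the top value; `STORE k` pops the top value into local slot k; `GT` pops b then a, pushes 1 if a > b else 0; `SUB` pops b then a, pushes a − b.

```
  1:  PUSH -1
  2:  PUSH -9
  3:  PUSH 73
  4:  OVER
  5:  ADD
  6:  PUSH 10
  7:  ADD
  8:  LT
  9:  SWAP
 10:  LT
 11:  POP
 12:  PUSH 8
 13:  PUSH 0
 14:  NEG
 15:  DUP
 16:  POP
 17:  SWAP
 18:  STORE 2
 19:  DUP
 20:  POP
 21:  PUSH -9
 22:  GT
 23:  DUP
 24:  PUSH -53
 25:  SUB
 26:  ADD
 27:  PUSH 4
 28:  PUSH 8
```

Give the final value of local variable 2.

PUSH -1  -> -1
PUSH -9  -> -1 -9
PUSH 73  -> -1 -9 73
OVER     -> -1 -9 73 -9
ADD      -> -1 -9 64
PUSH 10  -> -1 -9 64 10
ADD      -> -1 -9 74
LT       -> -1 1
SWAP     -> 1 -1
LT       -> 0
POP      -> (empty)
PUSH 8   -> 8
PUSH 0   -> 8 0
NEG      -> 8 0
DUP      -> 8 0 0
POP      -> 8 0
SWAP     -> 0 8
STORE 2  -> 0
DUP      -> 0 0
POP      -> 0
PUSH -9  -> 0 -9
GT       -> 1
DUP      -> 1 1
PUSH -53 -> 1 1 -53
SUB      -> 1 54
ADD      -> 55
PUSH 4   -> 55 4
PUSH 8   -> 55 4 8

8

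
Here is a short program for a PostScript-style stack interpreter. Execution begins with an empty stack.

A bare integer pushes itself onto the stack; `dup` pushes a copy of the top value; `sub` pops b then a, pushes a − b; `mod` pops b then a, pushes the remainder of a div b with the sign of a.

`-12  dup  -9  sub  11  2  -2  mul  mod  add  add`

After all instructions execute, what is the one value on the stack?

-12 -> -12
dup -> -12 -12
-9  -> -12 -12 -9
sub -> -12 -3
11  -> -12 -3 11
2   -> -12 -3 11 2
-2  -> -12 -3 11 2 -2
mul -> -12 -3 11 -4
mod -> -12 -3 3
add -> -12 0
add -> -12

-12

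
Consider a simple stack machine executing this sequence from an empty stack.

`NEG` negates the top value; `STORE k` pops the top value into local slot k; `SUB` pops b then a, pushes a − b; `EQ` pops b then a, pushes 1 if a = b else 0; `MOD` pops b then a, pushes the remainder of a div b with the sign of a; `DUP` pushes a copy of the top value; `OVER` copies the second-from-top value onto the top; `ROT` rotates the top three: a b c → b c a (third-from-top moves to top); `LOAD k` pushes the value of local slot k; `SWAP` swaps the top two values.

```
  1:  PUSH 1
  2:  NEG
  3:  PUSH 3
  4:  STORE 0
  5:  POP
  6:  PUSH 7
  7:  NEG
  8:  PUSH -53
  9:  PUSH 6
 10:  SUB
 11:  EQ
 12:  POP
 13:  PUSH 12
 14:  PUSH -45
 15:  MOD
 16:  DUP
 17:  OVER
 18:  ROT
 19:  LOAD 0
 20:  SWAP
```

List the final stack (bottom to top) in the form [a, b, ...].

[12, 12, 3, 12]

PUSH 1   -> 1
NEG      -> -1
PUSH 3   -> -1 3
STORE 0  -> -1
POP      -> (empty)
PUSH 7   -> 7
NEG      -> -7
PUSH -53 -> -7 -53
PUSH 6   -> -7 -53 6
SUB      -> -7 -59
EQ       -> 0
POP      -> (empty)
PUSH 12  -> 12
PUSH -45 -> 12 -45
MOD      -> 12
DUP      -> 12 12
OVER     -> 12 12 12
ROT      -> 12 12 12
LOAD 0   -> 12 12 12 3
SWAP     -> 12 12 3 12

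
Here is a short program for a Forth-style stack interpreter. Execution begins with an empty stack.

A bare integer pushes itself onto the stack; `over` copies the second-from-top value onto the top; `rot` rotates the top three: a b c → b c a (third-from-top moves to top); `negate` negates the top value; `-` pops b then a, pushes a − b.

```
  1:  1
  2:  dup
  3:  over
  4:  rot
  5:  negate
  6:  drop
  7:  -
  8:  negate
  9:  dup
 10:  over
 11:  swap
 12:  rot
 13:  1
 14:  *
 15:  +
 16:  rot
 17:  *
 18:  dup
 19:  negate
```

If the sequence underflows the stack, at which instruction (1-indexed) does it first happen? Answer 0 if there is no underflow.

1       [1]
dup     [1, 1]
over    [1, 1, 1]
rot     [1, 1, 1]
negate  [1, 1, -1]
drop    [1, 1]
-       [0]
negate  [0]
dup     [0, 0]
over    [0, 0, 0]
swap    [0, 0, 0]
rot     [0, 0, 0]
1       [0, 0, 0, 1]
*       [0, 0, 0]
+       [0, 0]
rot  — needs 3 operands, stack has 2 → underflow

16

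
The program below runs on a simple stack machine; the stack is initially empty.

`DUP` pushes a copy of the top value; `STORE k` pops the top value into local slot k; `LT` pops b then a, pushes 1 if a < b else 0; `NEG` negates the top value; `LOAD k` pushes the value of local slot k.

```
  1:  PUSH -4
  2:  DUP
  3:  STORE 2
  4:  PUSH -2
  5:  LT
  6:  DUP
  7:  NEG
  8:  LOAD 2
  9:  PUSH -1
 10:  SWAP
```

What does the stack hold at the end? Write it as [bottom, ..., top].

PUSH -4 → [-4]
DUP     → [-4, -4]
STORE 2 → [-4]
PUSH -2 → [-4, -2]
LT      → [1]
DUP     → [1, 1]
NEG     → [1, -1]
LOAD 2  → [1, -1, -4]
PUSH -1 → [1, -1, -4, -1]
SWAP    → [1, -1, -1, -4]

[1, -1, -1, -4]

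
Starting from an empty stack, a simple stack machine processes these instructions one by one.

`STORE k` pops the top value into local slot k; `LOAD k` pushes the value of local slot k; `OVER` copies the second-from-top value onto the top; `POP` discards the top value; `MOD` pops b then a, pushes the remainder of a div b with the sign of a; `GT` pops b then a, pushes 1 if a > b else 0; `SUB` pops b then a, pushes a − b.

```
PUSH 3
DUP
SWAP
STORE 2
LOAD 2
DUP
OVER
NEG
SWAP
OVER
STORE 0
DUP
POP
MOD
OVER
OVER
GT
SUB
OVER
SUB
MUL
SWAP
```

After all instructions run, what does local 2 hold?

3

PUSH 3  : 3
DUP     : 3 3
SWAP    : 3 3
STORE 2 : 3
LOAD 2  : 3 3
DUP     : 3 3 3
OVER    : 3 3 3 3
NEG     : 3 3 3 -3
SWAP    : 3 3 -3 3
OVER    : 3 3 -3 3 -3
STORE 0 : 3 3 -3 3
DUP     : 3 3 -3 3 3
POP     : 3 3 -3 3
MOD     : 3 3 0
OVER    : 3 3 0 3
OVER    : 3 3 0 3 0
GT      : 3 3 0 1
SUB     : 3 3 -1
OVER    : 3 3 -1 3
SUB     : 3 3 -4
MUL     : 3 -12
SWAP    : -12 3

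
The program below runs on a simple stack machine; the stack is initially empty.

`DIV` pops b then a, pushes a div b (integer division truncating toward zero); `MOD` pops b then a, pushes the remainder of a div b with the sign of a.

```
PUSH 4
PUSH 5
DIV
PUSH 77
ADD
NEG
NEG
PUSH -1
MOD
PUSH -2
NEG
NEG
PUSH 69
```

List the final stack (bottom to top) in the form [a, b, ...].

PUSH 4   4
PUSH 5   4 5
DIV      0
PUSH 77  0 77
ADD      77
NEG      -77
NEG      77
PUSH -1  77 -1
MOD      0
PUSH -2  0 -2
NEG      0 2
NEG      0 -2
PUSH 69  0 -2 69

[0, -2, 69]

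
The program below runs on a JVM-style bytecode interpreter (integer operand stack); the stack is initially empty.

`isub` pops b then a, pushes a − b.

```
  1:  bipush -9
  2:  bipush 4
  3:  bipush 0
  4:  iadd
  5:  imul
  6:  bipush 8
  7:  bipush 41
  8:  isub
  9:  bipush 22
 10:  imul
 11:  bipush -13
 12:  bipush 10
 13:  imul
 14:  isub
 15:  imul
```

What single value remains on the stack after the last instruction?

21456

bipush -9  → -9
bipush 4   → -9 4
bipush 0   → -9 4 0
iadd       → -9 4
imul       → -36
bipush 8   → -36 8
bipush 41  → -36 8 41
isub       → -36 -33
bipush 22  → -36 -33 22
imul       → -36 -726
bipush -13 → -36 -726 -13
bipush 10  → -36 -726 -13 10
imul       → -36 -726 -130
isub       → -36 -596
imul       → 21456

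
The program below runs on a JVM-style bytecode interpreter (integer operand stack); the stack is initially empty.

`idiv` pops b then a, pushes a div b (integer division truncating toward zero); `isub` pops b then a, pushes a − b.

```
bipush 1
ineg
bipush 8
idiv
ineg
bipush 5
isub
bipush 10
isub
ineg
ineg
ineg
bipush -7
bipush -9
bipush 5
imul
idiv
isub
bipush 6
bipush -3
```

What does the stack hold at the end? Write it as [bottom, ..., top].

bipush 1   [1]
ineg       [-1]
bipush 8   [-1, 8]
idiv       [0]
ineg       [0]
bipush 5   [0, 5]
isub       [-5]
bipush 10  [-5, 10]
isub       [-15]
ineg       [15]
ineg       [-15]
ineg       [15]
bipush -7  [15, -7]
bipush -9  [15, -7, -9]
bipush 5   [15, -7, -9, 5]
imul       [15, -7, -45]
idiv       [15, 0]
isub       [15]
bipush 6   [15, 6]
bipush -3  [15, 6, -3]

[15, 6, -3]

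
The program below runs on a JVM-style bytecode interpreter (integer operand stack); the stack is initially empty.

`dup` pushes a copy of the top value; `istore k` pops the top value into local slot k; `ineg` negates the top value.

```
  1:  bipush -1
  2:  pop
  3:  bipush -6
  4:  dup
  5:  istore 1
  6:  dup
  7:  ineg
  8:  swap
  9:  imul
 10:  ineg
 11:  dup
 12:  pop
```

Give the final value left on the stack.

36

bipush -1 -> [-1]
pop       -> []
bipush -6 -> [-6]
dup       -> [-6, -6]
istore 1  -> [-6]
dup       -> [-6, -6]
ineg      -> [-6, 6]
swap      -> [6, -6]
imul      -> [-36]
ineg      -> [36]
dup       -> [36, 36]
pop       -> [36]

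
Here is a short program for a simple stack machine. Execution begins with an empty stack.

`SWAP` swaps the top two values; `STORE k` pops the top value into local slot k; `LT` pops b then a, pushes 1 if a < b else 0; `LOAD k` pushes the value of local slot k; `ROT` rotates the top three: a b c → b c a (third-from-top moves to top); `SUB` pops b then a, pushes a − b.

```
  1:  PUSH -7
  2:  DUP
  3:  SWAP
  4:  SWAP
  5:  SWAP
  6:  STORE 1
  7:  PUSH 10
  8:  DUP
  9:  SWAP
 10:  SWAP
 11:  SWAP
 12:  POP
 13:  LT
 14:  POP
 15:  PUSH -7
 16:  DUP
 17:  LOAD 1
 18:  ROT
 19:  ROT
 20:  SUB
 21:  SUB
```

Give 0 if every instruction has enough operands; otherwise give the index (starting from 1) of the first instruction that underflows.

0

PUSH -7  [-7]
DUP      [-7, -7]
SWAP     [-7, -7]
SWAP     [-7, -7]
SWAP     [-7, -7]
STORE 1  [-7]
PUSH 10  [-7, 10]
DUP      [-7, 10, 10]
SWAP     [-7, 10, 10]
SWAP     [-7, 10, 10]
SWAP     [-7, 10, 10]
POP      [-7, 10]
LT       [1]
POP      []
PUSH -7  [-7]
DUP      [-7, -7]
LOAD 1   [-7, -7, -7]
ROT      [-7, -7, -7]
ROT      [-7, -7, -7]
SUB      [-7, 0]
SUB      [-7]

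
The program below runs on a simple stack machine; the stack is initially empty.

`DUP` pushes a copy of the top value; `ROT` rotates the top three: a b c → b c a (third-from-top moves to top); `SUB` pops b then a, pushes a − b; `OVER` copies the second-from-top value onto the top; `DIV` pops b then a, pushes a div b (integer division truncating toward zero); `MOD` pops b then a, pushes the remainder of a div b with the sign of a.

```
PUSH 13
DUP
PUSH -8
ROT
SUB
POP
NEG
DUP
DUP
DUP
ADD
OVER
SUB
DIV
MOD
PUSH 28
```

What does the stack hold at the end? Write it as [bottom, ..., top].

PUSH 13 → 13
DUP     → 13 13
PUSH -8 → 13 13 -8
ROT     → 13 -8 13
SUB     → 13 -21
POP     → 13
NEG     → -13
DUP     → -13 -13
DUP     → -13 -13 -13
DUP     → -13 -13 -13 -13
ADD     → -13 -13 -26
OVER    → -13 -13 -26 -13
SUB     → -13 -13 -13
DIV     → -13 1
MOD     → 0
PUSH 28 → 0 28

[0, 28]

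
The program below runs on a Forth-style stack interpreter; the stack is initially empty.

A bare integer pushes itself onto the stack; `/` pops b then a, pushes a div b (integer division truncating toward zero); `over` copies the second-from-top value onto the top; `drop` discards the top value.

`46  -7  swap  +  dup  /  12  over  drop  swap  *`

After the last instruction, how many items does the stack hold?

46    46
-7    46 -7
swap  -7 46
+     39
dup   39 39
/     1
12    1 12
over  1 12 1
drop  1 12
swap  12 1
*     12

1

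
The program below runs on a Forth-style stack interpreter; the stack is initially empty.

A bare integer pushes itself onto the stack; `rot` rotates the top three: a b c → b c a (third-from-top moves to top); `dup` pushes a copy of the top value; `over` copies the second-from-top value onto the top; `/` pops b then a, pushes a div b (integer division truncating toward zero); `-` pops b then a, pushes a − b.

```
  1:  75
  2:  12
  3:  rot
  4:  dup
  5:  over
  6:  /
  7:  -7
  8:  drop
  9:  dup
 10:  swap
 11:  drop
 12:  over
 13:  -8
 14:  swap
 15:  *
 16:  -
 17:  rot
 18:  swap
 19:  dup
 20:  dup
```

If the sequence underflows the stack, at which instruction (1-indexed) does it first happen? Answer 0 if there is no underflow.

75 -> 75
12 -> 75 12
rot  — needs 3 operands, stack has 2 → underflow

3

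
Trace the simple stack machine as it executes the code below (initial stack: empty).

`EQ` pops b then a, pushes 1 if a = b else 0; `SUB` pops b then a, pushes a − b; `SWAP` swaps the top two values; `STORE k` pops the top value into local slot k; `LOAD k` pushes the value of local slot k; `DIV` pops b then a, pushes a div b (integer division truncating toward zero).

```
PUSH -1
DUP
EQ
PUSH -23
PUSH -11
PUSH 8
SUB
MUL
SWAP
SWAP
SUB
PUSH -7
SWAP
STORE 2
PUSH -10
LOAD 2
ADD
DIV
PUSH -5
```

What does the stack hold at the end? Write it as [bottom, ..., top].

PUSH -1   -1
DUP       -1 -1
EQ        1
PUSH -23  1 -23
PUSH -11  1 -23 -11
PUSH 8    1 -23 -11 8
SUB       1 -23 -19
MUL       1 437
SWAP      437 1
SWAP      1 437
SUB       -436
PUSH -7   -436 -7
SWAP      -7 -436
STORE 2   -7
PUSH -10  -7 -10
LOAD 2    -7 -10 -436
ADD       -7 -446
DIV       0
PUSH -5   0 -5

[0, -5]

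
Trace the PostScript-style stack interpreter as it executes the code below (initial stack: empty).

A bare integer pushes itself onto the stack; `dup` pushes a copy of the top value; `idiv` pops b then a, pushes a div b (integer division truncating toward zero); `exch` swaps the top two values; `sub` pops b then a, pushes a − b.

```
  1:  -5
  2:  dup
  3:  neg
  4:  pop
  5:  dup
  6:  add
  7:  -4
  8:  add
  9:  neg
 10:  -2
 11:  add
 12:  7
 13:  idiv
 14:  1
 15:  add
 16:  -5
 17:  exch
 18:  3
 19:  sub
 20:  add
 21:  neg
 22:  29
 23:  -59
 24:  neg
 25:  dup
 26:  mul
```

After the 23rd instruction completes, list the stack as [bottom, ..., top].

-5   : -5
dup  : -5 -5
neg  : -5 5
pop  : -5
dup  : -5 -5
add  : -10
-4   : -10 -4
add  : -14
neg  : 14
-2   : 14 -2
add  : 12
7    : 12 7
idiv : 1
1    : 1 1
add  : 2
-5   : 2 -5
exch : -5 2
3    : -5 2 3
sub  : -5 -1
add  : -6
neg  : 6
29   : 6 29
-59  : 6 29 -59

[6, 29, -59]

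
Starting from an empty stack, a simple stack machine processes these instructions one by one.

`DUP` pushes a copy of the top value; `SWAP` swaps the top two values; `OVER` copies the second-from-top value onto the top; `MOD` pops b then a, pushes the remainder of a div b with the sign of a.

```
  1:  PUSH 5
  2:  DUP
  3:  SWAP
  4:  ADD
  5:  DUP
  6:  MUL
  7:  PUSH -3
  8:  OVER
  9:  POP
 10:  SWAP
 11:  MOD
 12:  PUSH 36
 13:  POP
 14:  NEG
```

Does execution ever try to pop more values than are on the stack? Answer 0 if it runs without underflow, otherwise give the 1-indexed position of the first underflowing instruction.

0

PUSH 5  -> 5
DUP     -> 5 5
SWAP    -> 5 5
ADD     -> 10
DUP     -> 10 10
MUL     -> 100
PUSH -3 -> 100 -3
OVER    -> 100 -3 100
POP     -> 100 -3
SWAP    -> -3 100
MOD     -> -3
PUSH 36 -> -3 36
POP     -> -3
NEG     -> 3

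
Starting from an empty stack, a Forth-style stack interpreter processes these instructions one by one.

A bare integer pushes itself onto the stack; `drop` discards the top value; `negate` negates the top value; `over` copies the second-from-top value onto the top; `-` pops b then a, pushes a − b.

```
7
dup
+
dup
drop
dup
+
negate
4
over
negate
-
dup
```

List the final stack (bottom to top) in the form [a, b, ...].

[-28, -24, -24]

7      → 7
dup    → 7 7
+      → 14
dup    → 14 14
drop   → 14
dup    → 14 14
+      → 28
negate → -28
4      → -28 4
over   → -28 4 -28
negate → -28 4 28
-      → -28 -24
dup    → -28 -24 -24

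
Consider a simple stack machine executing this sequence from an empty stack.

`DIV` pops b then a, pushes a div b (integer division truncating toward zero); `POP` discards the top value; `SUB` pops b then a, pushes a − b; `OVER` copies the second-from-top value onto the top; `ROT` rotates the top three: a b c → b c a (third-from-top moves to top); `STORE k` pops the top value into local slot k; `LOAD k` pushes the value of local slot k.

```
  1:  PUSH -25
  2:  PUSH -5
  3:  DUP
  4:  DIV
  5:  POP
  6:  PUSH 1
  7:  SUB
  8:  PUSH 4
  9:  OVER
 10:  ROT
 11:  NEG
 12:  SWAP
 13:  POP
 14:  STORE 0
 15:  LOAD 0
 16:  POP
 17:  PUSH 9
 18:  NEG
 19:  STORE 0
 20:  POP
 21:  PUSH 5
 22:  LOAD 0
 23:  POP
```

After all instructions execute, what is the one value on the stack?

5

PUSH -25 : [-25]
PUSH -5  : [-25, -5]
DUP      : [-25, -5, -5]
DIV      : [-25, 1]
POP      : [-25]
PUSH 1   : [-25, 1]
SUB      : [-26]
PUSH 4   : [-26, 4]
OVER     : [-26, 4, -26]
ROT      : [4, -26, -26]
NEG      : [4, -26, 26]
SWAP     : [4, 26, -26]
POP      : [4, 26]
STORE 0  : [4]
LOAD 0   : [4, 26]
POP      : [4]
PUSH 9   : [4, 9]
NEG      : [4, -9]
STORE 0  : [4]
POP      : []
PUSH 5   : [5]
LOAD 0   : [5, -9]
POP      : [5]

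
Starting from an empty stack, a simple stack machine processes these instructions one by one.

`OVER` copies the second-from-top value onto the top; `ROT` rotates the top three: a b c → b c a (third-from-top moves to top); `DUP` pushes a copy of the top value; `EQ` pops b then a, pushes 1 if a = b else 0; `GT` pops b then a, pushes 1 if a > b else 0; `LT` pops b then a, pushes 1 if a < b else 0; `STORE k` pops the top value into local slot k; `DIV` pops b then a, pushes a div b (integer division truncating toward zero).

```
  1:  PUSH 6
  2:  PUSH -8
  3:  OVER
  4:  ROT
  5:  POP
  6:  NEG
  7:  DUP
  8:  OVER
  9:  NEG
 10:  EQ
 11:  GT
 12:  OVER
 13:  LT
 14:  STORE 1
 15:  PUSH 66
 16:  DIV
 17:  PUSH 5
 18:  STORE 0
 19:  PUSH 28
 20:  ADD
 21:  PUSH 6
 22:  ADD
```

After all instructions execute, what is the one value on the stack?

PUSH 6   [6]
PUSH -8  [6, -8]
OVER     [6, -8, 6]
ROT      [-8, 6, 6]
POP      [-8, 6]
NEG      [-8, -6]
DUP      [-8, -6, -6]
OVER     [-8, -6, -6, -6]
NEG      [-8, -6, -6, 6]
EQ       [-8, -6, 0]
GT       [-8, 0]
OVER     [-8, 0, -8]
LT       [-8, 0]
STORE 1  [-8]
PUSH 66  [-8, 66]
DIV      [0]
PUSH 5   [0, 5]
STORE 0  [0]
PUSH 28  [0, 28]
ADD      [28]
PUSH 6   [28, 6]
ADD      [34]

34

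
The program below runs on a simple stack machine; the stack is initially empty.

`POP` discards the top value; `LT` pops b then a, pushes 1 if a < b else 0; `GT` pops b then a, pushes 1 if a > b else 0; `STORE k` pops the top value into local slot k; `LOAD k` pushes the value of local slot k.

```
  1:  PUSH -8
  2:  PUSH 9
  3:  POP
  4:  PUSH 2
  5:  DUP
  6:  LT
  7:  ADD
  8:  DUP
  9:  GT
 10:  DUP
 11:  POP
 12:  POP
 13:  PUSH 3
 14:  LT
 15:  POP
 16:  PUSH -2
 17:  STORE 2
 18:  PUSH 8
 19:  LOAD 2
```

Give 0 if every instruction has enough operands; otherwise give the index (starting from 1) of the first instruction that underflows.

PUSH -8 : -8
PUSH 9  : -8 9
POP     : -8
PUSH 2  : -8 2
DUP     : -8 2 2
LT      : -8 0
ADD     : -8
DUP     : -8 -8
GT      : 0
DUP     : 0 0
POP     : 0
POP     : (empty)
PUSH 3  : 3
LT  — needs 2 operands, stack has 1 → underflow

14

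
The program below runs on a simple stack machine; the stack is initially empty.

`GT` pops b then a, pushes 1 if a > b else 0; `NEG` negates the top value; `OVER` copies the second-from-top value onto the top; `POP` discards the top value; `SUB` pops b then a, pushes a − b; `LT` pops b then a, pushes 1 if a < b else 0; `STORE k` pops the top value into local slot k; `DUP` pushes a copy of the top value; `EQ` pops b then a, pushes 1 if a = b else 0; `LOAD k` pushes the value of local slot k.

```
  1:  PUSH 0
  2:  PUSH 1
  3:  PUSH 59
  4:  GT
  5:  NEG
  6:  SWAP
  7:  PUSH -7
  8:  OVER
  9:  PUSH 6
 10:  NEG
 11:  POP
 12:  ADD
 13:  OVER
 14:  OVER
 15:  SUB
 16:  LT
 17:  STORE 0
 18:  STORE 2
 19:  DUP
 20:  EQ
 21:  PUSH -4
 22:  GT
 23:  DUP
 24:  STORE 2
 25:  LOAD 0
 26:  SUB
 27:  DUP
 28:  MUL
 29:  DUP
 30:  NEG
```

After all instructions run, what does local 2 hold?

1

PUSH 0  -> 0
PUSH 1  -> 0 1
PUSH 59 -> 0 1 59
GT      -> 0 0
NEG     -> 0 0
SWAP    -> 0 0
PUSH -7 -> 0 0 -7
OVER    -> 0 0 -7 0
PUSH 6  -> 0 0 -7 0 6
NEG     -> 0 0 -7 0 -6
POP     -> 0 0 -7 0
ADD     -> 0 0 -7
OVER    -> 0 0 -7 0
OVER    -> 0 0 -7 0 -7
SUB     -> 0 0 -7 7
LT      -> 0 0 1
STORE 0 -> 0 0
STORE 2 -> 0
DUP     -> 0 0
EQ      -> 1
PUSH -4 -> 1 -4
GT      -> 1
DUP     -> 1 1
STORE 2 -> 1
LOAD 0  -> 1 1
SUB     -> 0
DUP     -> 0 0
MUL     -> 0
DUP     -> 0 0
NEG     -> 0 0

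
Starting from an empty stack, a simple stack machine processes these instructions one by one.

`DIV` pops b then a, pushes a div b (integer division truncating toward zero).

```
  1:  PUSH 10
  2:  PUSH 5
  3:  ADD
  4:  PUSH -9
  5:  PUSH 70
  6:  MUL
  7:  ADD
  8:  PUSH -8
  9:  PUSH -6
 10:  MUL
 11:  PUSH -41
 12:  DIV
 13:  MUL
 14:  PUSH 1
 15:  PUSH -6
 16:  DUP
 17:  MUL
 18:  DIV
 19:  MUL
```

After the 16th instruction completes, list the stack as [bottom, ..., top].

PUSH 10  → 10
PUSH 5   → 10 5
ADD      → 15
PUSH -9  → 15 -9
PUSH 70  → 15 -9 70
MUL      → 15 -630
ADD      → -615
PUSH -8  → -615 -8
PUSH -6  → -615 -8 -6
MUL      → -615 48
PUSH -41 → -615 48 -41
DIV      → -615 -1
MUL      → 615
PUSH 1   → 615 1
PUSH -6  → 615 1 -6
DUP      → 615 1 -6 -6

[615, 1, -6, -6]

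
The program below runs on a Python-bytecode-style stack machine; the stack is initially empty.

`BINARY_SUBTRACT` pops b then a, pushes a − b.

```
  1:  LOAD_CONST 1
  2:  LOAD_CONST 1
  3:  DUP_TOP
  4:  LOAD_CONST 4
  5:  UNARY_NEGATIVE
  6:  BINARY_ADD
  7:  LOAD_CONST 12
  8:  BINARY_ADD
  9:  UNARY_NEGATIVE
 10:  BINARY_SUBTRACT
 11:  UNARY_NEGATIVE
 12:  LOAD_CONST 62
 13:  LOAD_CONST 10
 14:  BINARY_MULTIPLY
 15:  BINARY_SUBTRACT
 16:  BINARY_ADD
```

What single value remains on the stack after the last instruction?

LOAD_CONST 1    : [1]
LOAD_CONST 1    : [1, 1]
DUP_TOP         : [1, 1, 1]
LOAD_CONST 4    : [1, 1, 1, 4]
UNARY_NEGATIVE  : [1, 1, 1, -4]
BINARY_ADD      : [1, 1, -3]
LOAD_CONST 12   : [1, 1, -3, 12]
BINARY_ADD      : [1, 1, 9]
UNARY_NEGATIVE  : [1, 1, -9]
BINARY_SUBTRACT : [1, 10]
UNARY_NEGATIVE  : [1, -10]
LOAD_CONST 62   : [1, -10, 62]
LOAD_CONST 10   : [1, -10, 62, 10]
BINARY_MULTIPLY : [1, -10, 620]
BINARY_SUBTRACT : [1, -630]
BINARY_ADD      : [-629]

-629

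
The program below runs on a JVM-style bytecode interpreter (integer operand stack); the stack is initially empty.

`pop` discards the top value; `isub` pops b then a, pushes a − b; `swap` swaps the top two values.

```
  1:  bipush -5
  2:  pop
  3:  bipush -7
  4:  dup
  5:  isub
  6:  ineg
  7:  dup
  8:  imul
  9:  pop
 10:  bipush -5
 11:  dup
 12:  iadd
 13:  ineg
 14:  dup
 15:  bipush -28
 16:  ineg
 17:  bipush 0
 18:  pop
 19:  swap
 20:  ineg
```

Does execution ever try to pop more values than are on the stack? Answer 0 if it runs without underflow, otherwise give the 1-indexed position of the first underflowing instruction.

0

bipush -5  → -5
pop        → (empty)
bipush -7  → -7
dup        → -7 -7
isub       → 0
ineg       → 0
dup        → 0 0
imul       → 0
pop        → (empty)
bipush -5  → -5
dup        → -5 -5
iadd       → -10
ineg       → 10
dup        → 10 10
bipush -28 → 10 10 -28
ineg       → 10 10 28
bipush 0   → 10 10 28 0
pop        → 10 10 28
swap       → 10 28 10
ineg       → 10 28 -10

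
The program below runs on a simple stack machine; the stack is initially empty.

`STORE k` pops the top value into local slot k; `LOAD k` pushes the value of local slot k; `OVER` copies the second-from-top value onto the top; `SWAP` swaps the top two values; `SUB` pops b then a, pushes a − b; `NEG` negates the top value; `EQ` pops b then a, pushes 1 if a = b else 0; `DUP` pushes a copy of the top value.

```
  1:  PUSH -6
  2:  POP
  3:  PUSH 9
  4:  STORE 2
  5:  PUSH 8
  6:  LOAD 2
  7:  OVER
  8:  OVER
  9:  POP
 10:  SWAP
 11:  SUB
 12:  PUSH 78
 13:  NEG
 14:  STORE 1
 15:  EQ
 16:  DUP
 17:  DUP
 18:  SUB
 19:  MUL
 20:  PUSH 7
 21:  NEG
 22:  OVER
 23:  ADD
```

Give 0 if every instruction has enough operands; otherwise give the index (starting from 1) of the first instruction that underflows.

PUSH -6 → -6
POP     → (empty)
PUSH 9  → 9
STORE 2 → (empty)
PUSH 8  → 8
LOAD 2  → 8 9
OVER    → 8 9 8
OVER    → 8 9 8 9
POP     → 8 9 8
SWAP    → 8 8 9
SUB     → 8 -1
PUSH 78 → 8 -1 78
NEG     → 8 -1 -78
STORE 1 → 8 -1
EQ      → 0
DUP     → 0 0
DUP     → 0 0 0
SUB     → 0 0
MUL     → 0
PUSH 7  → 0 7
NEG     → 0 -7
OVER    → 0 -7 0
ADD     → 0 -7

0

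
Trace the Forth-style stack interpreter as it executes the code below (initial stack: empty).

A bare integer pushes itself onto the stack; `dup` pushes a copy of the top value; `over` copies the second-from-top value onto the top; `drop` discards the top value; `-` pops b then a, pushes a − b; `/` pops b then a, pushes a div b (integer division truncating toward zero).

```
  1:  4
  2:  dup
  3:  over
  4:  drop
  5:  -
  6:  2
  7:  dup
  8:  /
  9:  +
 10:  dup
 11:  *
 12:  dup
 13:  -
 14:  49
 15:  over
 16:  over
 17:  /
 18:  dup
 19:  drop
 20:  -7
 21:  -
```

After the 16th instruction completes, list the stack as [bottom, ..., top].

4     4
dup   4 4
over  4 4 4
drop  4 4
-     0
2     0 2
dup   0 2 2
/     0 1
+     1
dup   1 1
*     1
dup   1 1
-     0
49    0 49
over  0 49 0
over  0 49 0 49

[0, 49, 0, 49]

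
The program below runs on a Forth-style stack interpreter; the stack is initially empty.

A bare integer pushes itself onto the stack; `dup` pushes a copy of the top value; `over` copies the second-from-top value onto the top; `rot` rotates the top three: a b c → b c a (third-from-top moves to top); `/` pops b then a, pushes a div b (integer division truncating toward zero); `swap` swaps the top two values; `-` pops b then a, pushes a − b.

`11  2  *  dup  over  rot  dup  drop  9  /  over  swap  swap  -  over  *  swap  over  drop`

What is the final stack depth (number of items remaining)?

11    11
2     11 2
*     22
dup   22 22
over  22 22 22
rot   22 22 22
dup   22 22 22 22
drop  22 22 22
9     22 22 22 9
/     22 22 2
over  22 22 2 22
swap  22 22 22 2
swap  22 22 2 22
-     22 22 -20
over  22 22 -20 22
*     22 22 -440
swap  22 -440 22
over  22 -440 22 -440
drop  22 -440 22

3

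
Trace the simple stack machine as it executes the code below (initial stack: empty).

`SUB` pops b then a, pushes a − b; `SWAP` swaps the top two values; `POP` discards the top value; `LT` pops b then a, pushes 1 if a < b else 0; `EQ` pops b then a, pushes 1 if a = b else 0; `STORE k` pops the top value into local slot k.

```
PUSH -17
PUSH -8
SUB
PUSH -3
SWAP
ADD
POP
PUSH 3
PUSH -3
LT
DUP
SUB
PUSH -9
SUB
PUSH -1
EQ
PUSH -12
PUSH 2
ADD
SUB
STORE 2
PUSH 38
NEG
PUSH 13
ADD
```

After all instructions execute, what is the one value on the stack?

-25

PUSH -17 -> [-17]
PUSH -8  -> [-17, -8]
SUB      -> [-9]
PUSH -3  -> [-9, -3]
SWAP     -> [-3, -9]
ADD      -> [-12]
POP      -> []
PUSH 3   -> [3]
PUSH -3  -> [3, -3]
LT       -> [0]
DUP      -> [0, 0]
SUB      -> [0]
PUSH -9  -> [0, -9]
SUB      -> [9]
PUSH -1  -> [9, -1]
EQ       -> [0]
PUSH -12 -> [0, -12]
PUSH 2   -> [0, -12, 2]
ADD      -> [0, -10]
SUB      -> [10]
STORE 2  -> []
PUSH 38  -> [38]
NEG      -> [-38]
PUSH 13  -> [-38, 13]
ADD      -> [-25]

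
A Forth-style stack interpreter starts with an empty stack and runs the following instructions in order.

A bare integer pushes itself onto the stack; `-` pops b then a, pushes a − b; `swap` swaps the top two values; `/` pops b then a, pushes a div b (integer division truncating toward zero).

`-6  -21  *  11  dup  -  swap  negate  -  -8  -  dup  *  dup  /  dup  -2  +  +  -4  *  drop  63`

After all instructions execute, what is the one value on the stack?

-6     : -6
-21    : -6 -21
*      : 126
11     : 126 11
dup    : 126 11 11
-      : 126 0
swap   : 0 126
negate : 0 -126
-      : 126
-8     : 126 -8
-      : 134
dup    : 134 134
*      : 17956
dup    : 17956 17956
/      : 1
dup    : 1 1
-2     : 1 1 -2
+      : 1 -1
+      : 0
-4     : 0 -4
*      : 0
drop   : (empty)
63     : 63

63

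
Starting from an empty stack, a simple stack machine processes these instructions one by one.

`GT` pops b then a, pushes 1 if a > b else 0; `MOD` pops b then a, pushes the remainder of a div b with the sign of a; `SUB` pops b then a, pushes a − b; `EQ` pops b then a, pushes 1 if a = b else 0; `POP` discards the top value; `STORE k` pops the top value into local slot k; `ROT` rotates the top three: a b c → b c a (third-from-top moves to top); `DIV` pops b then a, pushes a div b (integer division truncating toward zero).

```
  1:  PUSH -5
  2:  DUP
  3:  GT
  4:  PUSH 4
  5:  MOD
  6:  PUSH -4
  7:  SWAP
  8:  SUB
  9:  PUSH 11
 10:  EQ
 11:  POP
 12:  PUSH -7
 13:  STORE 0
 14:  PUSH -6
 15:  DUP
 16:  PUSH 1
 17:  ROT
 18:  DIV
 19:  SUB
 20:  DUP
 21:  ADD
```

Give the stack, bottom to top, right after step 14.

[-6]

PUSH -5 → -5
DUP     → -5 -5
GT      → 0
PUSH 4  → 0 4
MOD     → 0
PUSH -4 → 0 -4
SWAP    → -4 0
SUB     → -4
PUSH 11 → -4 11
EQ      → 0
POP     → (empty)
PUSH -7 → -7
STORE 0 → (empty)
PUSH -6 → -6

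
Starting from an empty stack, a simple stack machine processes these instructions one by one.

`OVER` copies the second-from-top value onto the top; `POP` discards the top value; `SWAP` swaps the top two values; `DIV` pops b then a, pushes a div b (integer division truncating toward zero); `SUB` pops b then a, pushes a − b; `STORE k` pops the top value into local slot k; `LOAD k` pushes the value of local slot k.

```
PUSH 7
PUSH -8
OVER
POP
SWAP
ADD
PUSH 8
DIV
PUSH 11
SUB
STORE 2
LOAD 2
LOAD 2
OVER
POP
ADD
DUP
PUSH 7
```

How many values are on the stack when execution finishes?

PUSH 7  -> 7
PUSH -8 -> 7 -8
OVER    -> 7 -8 7
POP     -> 7 -8
SWAP    -> -8 7
ADD     -> -1
PUSH 8  -> -1 8
DIV     -> 0
PUSH 11 -> 0 11
SUB     -> -11
STORE 2 -> (empty)
LOAD 2  -> -11
LOAD 2  -> -11 -11
OVER    -> -11 -11 -11
POP     -> -11 -11
ADD     -> -22
DUP     -> -22 -22
PUSH 7  -> -22 -22 7

3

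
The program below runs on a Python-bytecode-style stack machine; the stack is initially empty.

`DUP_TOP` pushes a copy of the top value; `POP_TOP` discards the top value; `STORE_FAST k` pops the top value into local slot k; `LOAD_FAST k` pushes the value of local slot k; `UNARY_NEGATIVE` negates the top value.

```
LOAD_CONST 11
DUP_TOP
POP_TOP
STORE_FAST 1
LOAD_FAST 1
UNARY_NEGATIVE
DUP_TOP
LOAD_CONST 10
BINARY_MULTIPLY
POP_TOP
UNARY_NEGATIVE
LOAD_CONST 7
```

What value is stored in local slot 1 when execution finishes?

11

LOAD_CONST 11   -> 11
DUP_TOP         -> 11 11
POP_TOP         -> 11
STORE_FAST 1    -> (empty)
LOAD_FAST 1     -> 11
UNARY_NEGATIVE  -> -11
DUP_TOP         -> -11 -11
LOAD_CONST 10   -> -11 -11 10
BINARY_MULTIPLY -> -11 -110
POP_TOP         -> -11
UNARY_NEGATIVE  -> 11
LOAD_CONST 7    -> 11 7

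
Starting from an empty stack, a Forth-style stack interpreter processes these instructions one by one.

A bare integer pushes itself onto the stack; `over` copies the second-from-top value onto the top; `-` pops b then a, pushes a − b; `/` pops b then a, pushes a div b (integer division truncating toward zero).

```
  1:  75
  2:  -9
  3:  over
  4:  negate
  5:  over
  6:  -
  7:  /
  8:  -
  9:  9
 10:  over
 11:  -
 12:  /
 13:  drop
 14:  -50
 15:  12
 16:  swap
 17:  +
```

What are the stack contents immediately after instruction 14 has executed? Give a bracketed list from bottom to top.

75      75
-9      75 -9
over    75 -9 75
negate  75 -9 -75
over    75 -9 -75 -9
-       75 -9 -66
/       75 0
-       75
9       75 9
over    75 9 75
-       75 -66
/       -1
drop    (empty)
-50     -50

[-50]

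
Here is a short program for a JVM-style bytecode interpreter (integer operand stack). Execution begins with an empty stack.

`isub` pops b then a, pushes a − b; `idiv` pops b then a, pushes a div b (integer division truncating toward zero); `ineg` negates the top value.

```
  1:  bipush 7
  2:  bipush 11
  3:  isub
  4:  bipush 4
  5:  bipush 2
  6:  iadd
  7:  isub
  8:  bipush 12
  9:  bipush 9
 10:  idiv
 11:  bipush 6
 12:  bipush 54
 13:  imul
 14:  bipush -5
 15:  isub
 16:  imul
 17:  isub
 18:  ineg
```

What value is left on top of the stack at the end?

339

bipush 7  : [7]
bipush 11 : [7, 11]
isub      : [-4]
bipush 4  : [-4, 4]
bipush 2  : [-4, 4, 2]
iadd      : [-4, 6]
isub      : [-10]
bipush 12 : [-10, 12]
bipush 9  : [-10, 12, 9]
idiv      : [-10, 1]
bipush 6  : [-10, 1, 6]
bipush 54 : [-10, 1, 6, 54]
imul      : [-10, 1, 324]
bipush -5 : [-10, 1, 324, -5]
isub      : [-10, 1, 329]
imul      : [-10, 329]
isub      : [-339]
ineg      : [339]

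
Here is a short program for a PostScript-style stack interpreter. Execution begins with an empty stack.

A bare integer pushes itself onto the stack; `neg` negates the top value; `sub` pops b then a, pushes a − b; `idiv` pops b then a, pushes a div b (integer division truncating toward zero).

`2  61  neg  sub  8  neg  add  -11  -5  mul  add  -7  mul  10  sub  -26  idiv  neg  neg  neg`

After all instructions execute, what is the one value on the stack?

-30

2    : 2
61   : 2 61
neg  : 2 -61
sub  : 63
8    : 63 8
neg  : 63 -8
add  : 55
-11  : 55 -11
-5   : 55 -11 -5
mul  : 55 55
add  : 110
-7   : 110 -7
mul  : -770
10   : -770 10
sub  : -780
-26  : -780 -26
idiv : 30
neg  : -30
neg  : 30
neg  : -30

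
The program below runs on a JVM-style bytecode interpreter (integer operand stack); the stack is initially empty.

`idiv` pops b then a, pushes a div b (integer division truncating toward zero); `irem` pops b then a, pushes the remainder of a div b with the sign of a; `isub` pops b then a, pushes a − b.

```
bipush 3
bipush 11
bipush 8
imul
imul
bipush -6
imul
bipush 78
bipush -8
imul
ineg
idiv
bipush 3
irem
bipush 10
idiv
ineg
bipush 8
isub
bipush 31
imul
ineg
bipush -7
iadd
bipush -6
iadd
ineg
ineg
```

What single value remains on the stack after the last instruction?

bipush 3  → [3]
bipush 11 → [3, 11]
bipush 8  → [3, 11, 8]
imul      → [3, 88]
imul      → [264]
bipush -6 → [264, -6]
imul      → [-1584]
bipush 78 → [-1584, 78]
bipush -8 → [-1584, 78, -8]
imul      → [-1584, -624]
ineg      → [-1584, 624]
idiv      → [-2]
bipush 3  → [-2, 3]
irem      → [-2]
bipush 10 → [-2, 10]
idiv      → [0]
ineg      → [0]
bipush 8  → [0, 8]
isub      → [-8]
bipush 31 → [-8, 31]
imul      → [-248]
ineg      → [248]
bipush -7 → [248, -7]
iadd      → [241]
bipush -6 → [241, -6]
iadd      → [235]
ineg      → [-235]
ineg      → [235]

235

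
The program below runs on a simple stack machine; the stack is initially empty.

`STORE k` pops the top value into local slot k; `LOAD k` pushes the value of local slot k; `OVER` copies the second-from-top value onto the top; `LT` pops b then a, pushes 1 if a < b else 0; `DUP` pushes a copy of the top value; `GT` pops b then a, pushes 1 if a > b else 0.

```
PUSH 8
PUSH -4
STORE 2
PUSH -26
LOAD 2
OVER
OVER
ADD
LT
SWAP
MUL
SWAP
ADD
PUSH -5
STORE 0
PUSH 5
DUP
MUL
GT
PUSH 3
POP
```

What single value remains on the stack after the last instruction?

0

PUSH 8    8
PUSH -4   8 -4
STORE 2   8
PUSH -26  8 -26
LOAD 2    8 -26 -4
OVER      8 -26 -4 -26
OVER      8 -26 -4 -26 -4
ADD       8 -26 -4 -30
LT        8 -26 0
SWAP      8 0 -26
MUL       8 0
SWAP      0 8
ADD       8
PUSH -5   8 -5
STORE 0   8
PUSH 5    8 5
DUP       8 5 5
MUL       8 25
GT        0
PUSH 3    0 3
POP       0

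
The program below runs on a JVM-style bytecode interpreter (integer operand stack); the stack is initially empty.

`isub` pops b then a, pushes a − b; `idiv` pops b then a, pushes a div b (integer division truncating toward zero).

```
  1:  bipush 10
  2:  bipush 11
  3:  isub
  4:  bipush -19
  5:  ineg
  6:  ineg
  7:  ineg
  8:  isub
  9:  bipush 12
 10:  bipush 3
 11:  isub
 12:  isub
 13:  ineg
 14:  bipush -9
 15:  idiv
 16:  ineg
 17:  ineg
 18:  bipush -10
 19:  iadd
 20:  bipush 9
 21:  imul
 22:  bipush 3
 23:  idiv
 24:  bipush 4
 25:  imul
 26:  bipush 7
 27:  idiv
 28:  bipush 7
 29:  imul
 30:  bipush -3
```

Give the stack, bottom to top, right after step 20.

bipush 10  -> [10]
bipush 11  -> [10, 11]
isub       -> [-1]
bipush -19 -> [-1, -19]
ineg       -> [-1, 19]
ineg       -> [-1, -19]
ineg       -> [-1, 19]
isub       -> [-20]
bipush 12  -> [-20, 12]
bipush 3   -> [-20, 12, 3]
isub       -> [-20, 9]
isub       -> [-29]
ineg       -> [29]
bipush -9  -> [29, -9]
idiv       -> [-3]
ineg       -> [3]
ineg       -> [-3]
bipush -10 -> [-3, -10]
iadd       -> [-13]
bipush 9   -> [-13, 9]

[-13, 9]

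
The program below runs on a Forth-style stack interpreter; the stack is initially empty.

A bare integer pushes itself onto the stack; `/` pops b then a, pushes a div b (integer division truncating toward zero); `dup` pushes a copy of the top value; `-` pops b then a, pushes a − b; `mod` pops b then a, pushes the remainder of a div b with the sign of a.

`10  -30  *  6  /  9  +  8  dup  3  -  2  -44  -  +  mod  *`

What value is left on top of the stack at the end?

-328

10  -> 10
-30 -> 10 -30
*   -> -300
6   -> -300 6
/   -> -50
9   -> -50 9
+   -> -41
8   -> -41 8
dup -> -41 8 8
3   -> -41 8 8 3
-   -> -41 8 5
2   -> -41 8 5 2
-44 -> -41 8 5 2 -44
-   -> -41 8 5 46
+   -> -41 8 51
mod -> -41 8
*   -> -328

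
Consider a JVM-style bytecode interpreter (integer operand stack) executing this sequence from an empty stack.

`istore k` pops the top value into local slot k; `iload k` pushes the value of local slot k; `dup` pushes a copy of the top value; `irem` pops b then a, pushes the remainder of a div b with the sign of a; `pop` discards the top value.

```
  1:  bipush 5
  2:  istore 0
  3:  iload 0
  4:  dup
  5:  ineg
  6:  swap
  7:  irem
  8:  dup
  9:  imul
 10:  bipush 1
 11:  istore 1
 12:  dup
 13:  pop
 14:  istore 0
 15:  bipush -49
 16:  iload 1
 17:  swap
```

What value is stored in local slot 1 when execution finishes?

bipush 5   -> [5]
istore 0   -> []
iload 0    -> [5]
dup        -> [5, 5]
ineg       -> [5, -5]
swap       -> [-5, 5]
irem       -> [0]
dup        -> [0, 0]
imul       -> [0]
bipush 1   -> [0, 1]
istore 1   -> [0]
dup        -> [0, 0]
pop        -> [0]
istore 0   -> []
bipush -49 -> [-49]
iload 1    -> [-49, 1]
swap       -> [1, -49]

1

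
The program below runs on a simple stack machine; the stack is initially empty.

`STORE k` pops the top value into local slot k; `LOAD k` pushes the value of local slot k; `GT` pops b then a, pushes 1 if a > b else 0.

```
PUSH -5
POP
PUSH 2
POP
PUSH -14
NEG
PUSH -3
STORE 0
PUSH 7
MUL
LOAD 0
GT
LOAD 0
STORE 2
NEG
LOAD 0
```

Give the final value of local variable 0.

PUSH -5  : -5
POP      : (empty)
PUSH 2   : 2
POP      : (empty)
PUSH -14 : -14
NEG      : 14
PUSH -3  : 14 -3
STORE 0  : 14
PUSH 7   : 14 7
MUL      : 98
LOAD 0   : 98 -3
GT       : 1
LOAD 0   : 1 -3
STORE 2  : 1
NEG      : -1
LOAD 0   : -1 -3

-3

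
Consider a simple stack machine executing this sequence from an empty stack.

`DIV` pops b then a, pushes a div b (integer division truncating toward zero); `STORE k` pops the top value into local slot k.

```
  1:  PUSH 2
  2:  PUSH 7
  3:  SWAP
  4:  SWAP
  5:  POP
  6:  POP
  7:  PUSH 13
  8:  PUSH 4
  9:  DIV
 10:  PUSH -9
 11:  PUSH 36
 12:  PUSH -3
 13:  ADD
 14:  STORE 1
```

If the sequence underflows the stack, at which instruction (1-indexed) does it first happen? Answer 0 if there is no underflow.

PUSH 2   2
PUSH 7   2 7
SWAP     7 2
SWAP     2 7
POP      2
POP      (empty)
PUSH 13  13
PUSH 4   13 4
DIV      3
PUSH -9  3 -9
PUSH 36  3 -9 36
PUSH -3  3 -9 36 -3
ADD      3 -9 33
STORE 1  3 -9

0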